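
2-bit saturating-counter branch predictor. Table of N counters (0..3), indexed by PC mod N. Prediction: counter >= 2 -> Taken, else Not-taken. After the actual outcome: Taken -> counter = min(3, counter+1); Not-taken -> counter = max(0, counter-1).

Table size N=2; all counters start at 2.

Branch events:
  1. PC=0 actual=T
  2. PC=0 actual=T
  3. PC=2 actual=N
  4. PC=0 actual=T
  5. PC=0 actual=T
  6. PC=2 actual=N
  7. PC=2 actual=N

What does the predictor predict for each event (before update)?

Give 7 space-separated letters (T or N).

Ev 1: PC=0 idx=0 pred=T actual=T -> ctr[0]=3
Ev 2: PC=0 idx=0 pred=T actual=T -> ctr[0]=3
Ev 3: PC=2 idx=0 pred=T actual=N -> ctr[0]=2
Ev 4: PC=0 idx=0 pred=T actual=T -> ctr[0]=3
Ev 5: PC=0 idx=0 pred=T actual=T -> ctr[0]=3
Ev 6: PC=2 idx=0 pred=T actual=N -> ctr[0]=2
Ev 7: PC=2 idx=0 pred=T actual=N -> ctr[0]=1

Answer: T T T T T T T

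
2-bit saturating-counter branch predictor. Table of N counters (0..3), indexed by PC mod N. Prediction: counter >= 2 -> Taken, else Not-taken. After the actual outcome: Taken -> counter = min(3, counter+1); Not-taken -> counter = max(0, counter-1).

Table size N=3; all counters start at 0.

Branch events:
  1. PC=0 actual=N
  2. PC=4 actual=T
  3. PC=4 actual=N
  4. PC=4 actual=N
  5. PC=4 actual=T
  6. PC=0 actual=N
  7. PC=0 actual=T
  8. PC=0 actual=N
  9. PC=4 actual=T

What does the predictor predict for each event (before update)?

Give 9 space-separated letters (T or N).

Ev 1: PC=0 idx=0 pred=N actual=N -> ctr[0]=0
Ev 2: PC=4 idx=1 pred=N actual=T -> ctr[1]=1
Ev 3: PC=4 idx=1 pred=N actual=N -> ctr[1]=0
Ev 4: PC=4 idx=1 pred=N actual=N -> ctr[1]=0
Ev 5: PC=4 idx=1 pred=N actual=T -> ctr[1]=1
Ev 6: PC=0 idx=0 pred=N actual=N -> ctr[0]=0
Ev 7: PC=0 idx=0 pred=N actual=T -> ctr[0]=1
Ev 8: PC=0 idx=0 pred=N actual=N -> ctr[0]=0
Ev 9: PC=4 idx=1 pred=N actual=T -> ctr[1]=2

Answer: N N N N N N N N N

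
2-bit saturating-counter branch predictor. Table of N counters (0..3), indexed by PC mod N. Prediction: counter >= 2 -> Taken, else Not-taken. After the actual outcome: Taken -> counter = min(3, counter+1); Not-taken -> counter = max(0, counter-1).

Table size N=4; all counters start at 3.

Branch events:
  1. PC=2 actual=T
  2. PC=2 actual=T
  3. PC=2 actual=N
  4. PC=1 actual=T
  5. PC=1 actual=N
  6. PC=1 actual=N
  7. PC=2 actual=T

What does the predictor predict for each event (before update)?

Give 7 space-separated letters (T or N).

Ev 1: PC=2 idx=2 pred=T actual=T -> ctr[2]=3
Ev 2: PC=2 idx=2 pred=T actual=T -> ctr[2]=3
Ev 3: PC=2 idx=2 pred=T actual=N -> ctr[2]=2
Ev 4: PC=1 idx=1 pred=T actual=T -> ctr[1]=3
Ev 5: PC=1 idx=1 pred=T actual=N -> ctr[1]=2
Ev 6: PC=1 idx=1 pred=T actual=N -> ctr[1]=1
Ev 7: PC=2 idx=2 pred=T actual=T -> ctr[2]=3

Answer: T T T T T T T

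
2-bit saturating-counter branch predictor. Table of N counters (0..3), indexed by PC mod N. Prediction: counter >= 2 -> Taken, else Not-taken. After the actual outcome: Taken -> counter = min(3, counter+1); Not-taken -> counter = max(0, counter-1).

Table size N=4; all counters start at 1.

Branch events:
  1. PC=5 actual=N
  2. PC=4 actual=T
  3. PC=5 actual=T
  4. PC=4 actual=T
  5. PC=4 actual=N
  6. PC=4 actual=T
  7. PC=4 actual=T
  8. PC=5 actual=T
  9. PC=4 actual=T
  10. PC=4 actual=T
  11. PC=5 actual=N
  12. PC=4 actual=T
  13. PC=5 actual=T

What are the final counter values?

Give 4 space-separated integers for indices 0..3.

Answer: 3 2 1 1

Derivation:
Ev 1: PC=5 idx=1 pred=N actual=N -> ctr[1]=0
Ev 2: PC=4 idx=0 pred=N actual=T -> ctr[0]=2
Ev 3: PC=5 idx=1 pred=N actual=T -> ctr[1]=1
Ev 4: PC=4 idx=0 pred=T actual=T -> ctr[0]=3
Ev 5: PC=4 idx=0 pred=T actual=N -> ctr[0]=2
Ev 6: PC=4 idx=0 pred=T actual=T -> ctr[0]=3
Ev 7: PC=4 idx=0 pred=T actual=T -> ctr[0]=3
Ev 8: PC=5 idx=1 pred=N actual=T -> ctr[1]=2
Ev 9: PC=4 idx=0 pred=T actual=T -> ctr[0]=3
Ev 10: PC=4 idx=0 pred=T actual=T -> ctr[0]=3
Ev 11: PC=5 idx=1 pred=T actual=N -> ctr[1]=1
Ev 12: PC=4 idx=0 pred=T actual=T -> ctr[0]=3
Ev 13: PC=5 idx=1 pred=N actual=T -> ctr[1]=2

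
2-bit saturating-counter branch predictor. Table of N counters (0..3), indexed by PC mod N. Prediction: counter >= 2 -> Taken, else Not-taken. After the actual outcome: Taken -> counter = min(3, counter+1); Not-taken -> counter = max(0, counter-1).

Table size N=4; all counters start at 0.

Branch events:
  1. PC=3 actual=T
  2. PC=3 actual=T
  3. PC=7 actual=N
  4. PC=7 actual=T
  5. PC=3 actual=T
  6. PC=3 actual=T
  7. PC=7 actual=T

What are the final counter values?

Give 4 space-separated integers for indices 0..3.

Answer: 0 0 0 3

Derivation:
Ev 1: PC=3 idx=3 pred=N actual=T -> ctr[3]=1
Ev 2: PC=3 idx=3 pred=N actual=T -> ctr[3]=2
Ev 3: PC=7 idx=3 pred=T actual=N -> ctr[3]=1
Ev 4: PC=7 idx=3 pred=N actual=T -> ctr[3]=2
Ev 5: PC=3 idx=3 pred=T actual=T -> ctr[3]=3
Ev 6: PC=3 idx=3 pred=T actual=T -> ctr[3]=3
Ev 7: PC=7 idx=3 pred=T actual=T -> ctr[3]=3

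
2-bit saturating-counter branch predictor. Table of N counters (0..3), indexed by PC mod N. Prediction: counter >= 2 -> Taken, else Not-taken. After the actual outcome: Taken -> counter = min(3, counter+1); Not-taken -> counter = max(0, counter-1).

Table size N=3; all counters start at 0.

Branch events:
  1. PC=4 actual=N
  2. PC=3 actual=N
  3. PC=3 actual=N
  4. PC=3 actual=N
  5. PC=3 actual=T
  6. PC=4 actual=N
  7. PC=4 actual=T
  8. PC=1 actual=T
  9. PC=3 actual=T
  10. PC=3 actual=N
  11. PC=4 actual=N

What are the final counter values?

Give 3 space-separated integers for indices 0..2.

Ev 1: PC=4 idx=1 pred=N actual=N -> ctr[1]=0
Ev 2: PC=3 idx=0 pred=N actual=N -> ctr[0]=0
Ev 3: PC=3 idx=0 pred=N actual=N -> ctr[0]=0
Ev 4: PC=3 idx=0 pred=N actual=N -> ctr[0]=0
Ev 5: PC=3 idx=0 pred=N actual=T -> ctr[0]=1
Ev 6: PC=4 idx=1 pred=N actual=N -> ctr[1]=0
Ev 7: PC=4 idx=1 pred=N actual=T -> ctr[1]=1
Ev 8: PC=1 idx=1 pred=N actual=T -> ctr[1]=2
Ev 9: PC=3 idx=0 pred=N actual=T -> ctr[0]=2
Ev 10: PC=3 idx=0 pred=T actual=N -> ctr[0]=1
Ev 11: PC=4 idx=1 pred=T actual=N -> ctr[1]=1

Answer: 1 1 0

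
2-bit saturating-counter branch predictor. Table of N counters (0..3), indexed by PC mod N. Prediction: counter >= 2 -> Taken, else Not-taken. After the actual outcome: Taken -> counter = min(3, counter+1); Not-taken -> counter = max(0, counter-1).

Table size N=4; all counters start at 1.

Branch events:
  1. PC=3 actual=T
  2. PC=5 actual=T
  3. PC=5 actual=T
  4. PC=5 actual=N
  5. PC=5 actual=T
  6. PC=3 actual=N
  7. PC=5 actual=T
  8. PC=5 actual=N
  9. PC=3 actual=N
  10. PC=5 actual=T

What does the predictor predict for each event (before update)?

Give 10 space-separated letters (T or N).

Ev 1: PC=3 idx=3 pred=N actual=T -> ctr[3]=2
Ev 2: PC=5 idx=1 pred=N actual=T -> ctr[1]=2
Ev 3: PC=5 idx=1 pred=T actual=T -> ctr[1]=3
Ev 4: PC=5 idx=1 pred=T actual=N -> ctr[1]=2
Ev 5: PC=5 idx=1 pred=T actual=T -> ctr[1]=3
Ev 6: PC=3 idx=3 pred=T actual=N -> ctr[3]=1
Ev 7: PC=5 idx=1 pred=T actual=T -> ctr[1]=3
Ev 8: PC=5 idx=1 pred=T actual=N -> ctr[1]=2
Ev 9: PC=3 idx=3 pred=N actual=N -> ctr[3]=0
Ev 10: PC=5 idx=1 pred=T actual=T -> ctr[1]=3

Answer: N N T T T T T T N T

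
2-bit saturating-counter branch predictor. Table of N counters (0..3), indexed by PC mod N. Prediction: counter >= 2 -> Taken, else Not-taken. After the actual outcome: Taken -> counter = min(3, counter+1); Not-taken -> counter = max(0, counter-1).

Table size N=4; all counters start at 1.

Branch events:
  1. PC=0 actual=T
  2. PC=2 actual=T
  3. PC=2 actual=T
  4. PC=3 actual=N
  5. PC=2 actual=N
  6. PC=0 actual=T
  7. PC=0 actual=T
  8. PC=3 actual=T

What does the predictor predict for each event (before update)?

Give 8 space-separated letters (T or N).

Answer: N N T N T T T N

Derivation:
Ev 1: PC=0 idx=0 pred=N actual=T -> ctr[0]=2
Ev 2: PC=2 idx=2 pred=N actual=T -> ctr[2]=2
Ev 3: PC=2 idx=2 pred=T actual=T -> ctr[2]=3
Ev 4: PC=3 idx=3 pred=N actual=N -> ctr[3]=0
Ev 5: PC=2 idx=2 pred=T actual=N -> ctr[2]=2
Ev 6: PC=0 idx=0 pred=T actual=T -> ctr[0]=3
Ev 7: PC=0 idx=0 pred=T actual=T -> ctr[0]=3
Ev 8: PC=3 idx=3 pred=N actual=T -> ctr[3]=1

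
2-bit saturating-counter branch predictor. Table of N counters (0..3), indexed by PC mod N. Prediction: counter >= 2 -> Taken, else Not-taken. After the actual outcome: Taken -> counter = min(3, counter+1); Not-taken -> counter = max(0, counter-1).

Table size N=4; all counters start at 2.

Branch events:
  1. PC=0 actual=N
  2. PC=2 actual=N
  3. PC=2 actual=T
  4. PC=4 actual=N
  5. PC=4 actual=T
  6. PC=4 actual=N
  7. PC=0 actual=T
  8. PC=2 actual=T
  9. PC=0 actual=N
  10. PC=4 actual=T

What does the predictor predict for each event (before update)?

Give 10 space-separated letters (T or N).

Ev 1: PC=0 idx=0 pred=T actual=N -> ctr[0]=1
Ev 2: PC=2 idx=2 pred=T actual=N -> ctr[2]=1
Ev 3: PC=2 idx=2 pred=N actual=T -> ctr[2]=2
Ev 4: PC=4 idx=0 pred=N actual=N -> ctr[0]=0
Ev 5: PC=4 idx=0 pred=N actual=T -> ctr[0]=1
Ev 6: PC=4 idx=0 pred=N actual=N -> ctr[0]=0
Ev 7: PC=0 idx=0 pred=N actual=T -> ctr[0]=1
Ev 8: PC=2 idx=2 pred=T actual=T -> ctr[2]=3
Ev 9: PC=0 idx=0 pred=N actual=N -> ctr[0]=0
Ev 10: PC=4 idx=0 pred=N actual=T -> ctr[0]=1

Answer: T T N N N N N T N N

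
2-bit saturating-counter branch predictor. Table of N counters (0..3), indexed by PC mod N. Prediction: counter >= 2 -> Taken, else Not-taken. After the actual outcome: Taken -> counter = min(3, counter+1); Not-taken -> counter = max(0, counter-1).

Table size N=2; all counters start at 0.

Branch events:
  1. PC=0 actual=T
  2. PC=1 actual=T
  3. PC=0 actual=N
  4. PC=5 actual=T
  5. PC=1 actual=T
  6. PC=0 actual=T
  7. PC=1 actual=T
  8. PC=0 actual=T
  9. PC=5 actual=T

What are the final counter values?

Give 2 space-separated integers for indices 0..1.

Answer: 2 3

Derivation:
Ev 1: PC=0 idx=0 pred=N actual=T -> ctr[0]=1
Ev 2: PC=1 idx=1 pred=N actual=T -> ctr[1]=1
Ev 3: PC=0 idx=0 pred=N actual=N -> ctr[0]=0
Ev 4: PC=5 idx=1 pred=N actual=T -> ctr[1]=2
Ev 5: PC=1 idx=1 pred=T actual=T -> ctr[1]=3
Ev 6: PC=0 idx=0 pred=N actual=T -> ctr[0]=1
Ev 7: PC=1 idx=1 pred=T actual=T -> ctr[1]=3
Ev 8: PC=0 idx=0 pred=N actual=T -> ctr[0]=2
Ev 9: PC=5 idx=1 pred=T actual=T -> ctr[1]=3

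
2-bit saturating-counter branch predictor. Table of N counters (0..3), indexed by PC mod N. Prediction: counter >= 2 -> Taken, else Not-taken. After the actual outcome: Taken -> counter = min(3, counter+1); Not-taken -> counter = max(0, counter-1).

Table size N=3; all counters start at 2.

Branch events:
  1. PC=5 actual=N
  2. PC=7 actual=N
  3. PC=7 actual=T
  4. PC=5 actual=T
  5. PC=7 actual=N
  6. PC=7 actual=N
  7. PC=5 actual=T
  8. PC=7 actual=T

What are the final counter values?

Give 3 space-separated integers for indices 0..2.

Ev 1: PC=5 idx=2 pred=T actual=N -> ctr[2]=1
Ev 2: PC=7 idx=1 pred=T actual=N -> ctr[1]=1
Ev 3: PC=7 idx=1 pred=N actual=T -> ctr[1]=2
Ev 4: PC=5 idx=2 pred=N actual=T -> ctr[2]=2
Ev 5: PC=7 idx=1 pred=T actual=N -> ctr[1]=1
Ev 6: PC=7 idx=1 pred=N actual=N -> ctr[1]=0
Ev 7: PC=5 idx=2 pred=T actual=T -> ctr[2]=3
Ev 8: PC=7 idx=1 pred=N actual=T -> ctr[1]=1

Answer: 2 1 3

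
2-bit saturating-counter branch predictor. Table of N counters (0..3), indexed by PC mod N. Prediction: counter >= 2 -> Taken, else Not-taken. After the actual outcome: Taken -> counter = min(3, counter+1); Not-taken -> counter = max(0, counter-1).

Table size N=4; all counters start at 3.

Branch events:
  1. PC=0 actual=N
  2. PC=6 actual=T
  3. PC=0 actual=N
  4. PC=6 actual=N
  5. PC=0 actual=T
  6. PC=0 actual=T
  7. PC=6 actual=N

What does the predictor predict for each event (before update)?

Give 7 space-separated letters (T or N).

Ev 1: PC=0 idx=0 pred=T actual=N -> ctr[0]=2
Ev 2: PC=6 idx=2 pred=T actual=T -> ctr[2]=3
Ev 3: PC=0 idx=0 pred=T actual=N -> ctr[0]=1
Ev 4: PC=6 idx=2 pred=T actual=N -> ctr[2]=2
Ev 5: PC=0 idx=0 pred=N actual=T -> ctr[0]=2
Ev 6: PC=0 idx=0 pred=T actual=T -> ctr[0]=3
Ev 7: PC=6 idx=2 pred=T actual=N -> ctr[2]=1

Answer: T T T T N T T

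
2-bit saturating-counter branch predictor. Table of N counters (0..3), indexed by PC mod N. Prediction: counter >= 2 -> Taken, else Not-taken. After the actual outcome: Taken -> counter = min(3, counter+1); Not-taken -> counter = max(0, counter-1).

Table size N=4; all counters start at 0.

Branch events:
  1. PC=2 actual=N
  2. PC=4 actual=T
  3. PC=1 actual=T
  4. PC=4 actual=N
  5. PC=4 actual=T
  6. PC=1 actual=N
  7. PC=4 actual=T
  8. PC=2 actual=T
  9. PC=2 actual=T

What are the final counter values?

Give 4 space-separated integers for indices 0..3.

Answer: 2 0 2 0

Derivation:
Ev 1: PC=2 idx=2 pred=N actual=N -> ctr[2]=0
Ev 2: PC=4 idx=0 pred=N actual=T -> ctr[0]=1
Ev 3: PC=1 idx=1 pred=N actual=T -> ctr[1]=1
Ev 4: PC=4 idx=0 pred=N actual=N -> ctr[0]=0
Ev 5: PC=4 idx=0 pred=N actual=T -> ctr[0]=1
Ev 6: PC=1 idx=1 pred=N actual=N -> ctr[1]=0
Ev 7: PC=4 idx=0 pred=N actual=T -> ctr[0]=2
Ev 8: PC=2 idx=2 pred=N actual=T -> ctr[2]=1
Ev 9: PC=2 idx=2 pred=N actual=T -> ctr[2]=2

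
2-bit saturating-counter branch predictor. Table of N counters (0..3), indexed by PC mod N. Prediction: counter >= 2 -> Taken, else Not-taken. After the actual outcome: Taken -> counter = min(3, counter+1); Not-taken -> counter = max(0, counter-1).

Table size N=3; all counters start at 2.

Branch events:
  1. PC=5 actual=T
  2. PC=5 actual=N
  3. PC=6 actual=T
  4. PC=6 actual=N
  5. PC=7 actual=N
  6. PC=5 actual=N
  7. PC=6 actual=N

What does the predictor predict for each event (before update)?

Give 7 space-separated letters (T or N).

Answer: T T T T T T T

Derivation:
Ev 1: PC=5 idx=2 pred=T actual=T -> ctr[2]=3
Ev 2: PC=5 idx=2 pred=T actual=N -> ctr[2]=2
Ev 3: PC=6 idx=0 pred=T actual=T -> ctr[0]=3
Ev 4: PC=6 idx=0 pred=T actual=N -> ctr[0]=2
Ev 5: PC=7 idx=1 pred=T actual=N -> ctr[1]=1
Ev 6: PC=5 idx=2 pred=T actual=N -> ctr[2]=1
Ev 7: PC=6 idx=0 pred=T actual=N -> ctr[0]=1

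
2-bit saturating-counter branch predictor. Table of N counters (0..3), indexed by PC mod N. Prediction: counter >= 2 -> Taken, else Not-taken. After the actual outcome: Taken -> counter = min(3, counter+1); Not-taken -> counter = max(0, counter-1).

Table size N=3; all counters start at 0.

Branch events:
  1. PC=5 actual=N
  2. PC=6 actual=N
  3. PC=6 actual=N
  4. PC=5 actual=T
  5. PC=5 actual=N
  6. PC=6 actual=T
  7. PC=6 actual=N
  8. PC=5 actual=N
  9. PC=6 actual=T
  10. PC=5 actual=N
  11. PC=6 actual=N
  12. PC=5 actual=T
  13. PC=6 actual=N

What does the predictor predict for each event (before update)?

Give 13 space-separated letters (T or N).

Ev 1: PC=5 idx=2 pred=N actual=N -> ctr[2]=0
Ev 2: PC=6 idx=0 pred=N actual=N -> ctr[0]=0
Ev 3: PC=6 idx=0 pred=N actual=N -> ctr[0]=0
Ev 4: PC=5 idx=2 pred=N actual=T -> ctr[2]=1
Ev 5: PC=5 idx=2 pred=N actual=N -> ctr[2]=0
Ev 6: PC=6 idx=0 pred=N actual=T -> ctr[0]=1
Ev 7: PC=6 idx=0 pred=N actual=N -> ctr[0]=0
Ev 8: PC=5 idx=2 pred=N actual=N -> ctr[2]=0
Ev 9: PC=6 idx=0 pred=N actual=T -> ctr[0]=1
Ev 10: PC=5 idx=2 pred=N actual=N -> ctr[2]=0
Ev 11: PC=6 idx=0 pred=N actual=N -> ctr[0]=0
Ev 12: PC=5 idx=2 pred=N actual=T -> ctr[2]=1
Ev 13: PC=6 idx=0 pred=N actual=N -> ctr[0]=0

Answer: N N N N N N N N N N N N N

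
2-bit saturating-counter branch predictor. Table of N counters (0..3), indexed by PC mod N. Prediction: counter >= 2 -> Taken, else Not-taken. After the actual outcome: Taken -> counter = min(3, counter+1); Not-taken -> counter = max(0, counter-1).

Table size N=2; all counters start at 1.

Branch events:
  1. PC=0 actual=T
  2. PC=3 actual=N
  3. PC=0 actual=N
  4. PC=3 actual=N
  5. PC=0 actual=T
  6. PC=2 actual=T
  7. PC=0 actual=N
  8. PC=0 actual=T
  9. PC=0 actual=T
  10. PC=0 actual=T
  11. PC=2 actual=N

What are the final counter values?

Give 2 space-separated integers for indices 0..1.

Answer: 2 0

Derivation:
Ev 1: PC=0 idx=0 pred=N actual=T -> ctr[0]=2
Ev 2: PC=3 idx=1 pred=N actual=N -> ctr[1]=0
Ev 3: PC=0 idx=0 pred=T actual=N -> ctr[0]=1
Ev 4: PC=3 idx=1 pred=N actual=N -> ctr[1]=0
Ev 5: PC=0 idx=0 pred=N actual=T -> ctr[0]=2
Ev 6: PC=2 idx=0 pred=T actual=T -> ctr[0]=3
Ev 7: PC=0 idx=0 pred=T actual=N -> ctr[0]=2
Ev 8: PC=0 idx=0 pred=T actual=T -> ctr[0]=3
Ev 9: PC=0 idx=0 pred=T actual=T -> ctr[0]=3
Ev 10: PC=0 idx=0 pred=T actual=T -> ctr[0]=3
Ev 11: PC=2 idx=0 pred=T actual=N -> ctr[0]=2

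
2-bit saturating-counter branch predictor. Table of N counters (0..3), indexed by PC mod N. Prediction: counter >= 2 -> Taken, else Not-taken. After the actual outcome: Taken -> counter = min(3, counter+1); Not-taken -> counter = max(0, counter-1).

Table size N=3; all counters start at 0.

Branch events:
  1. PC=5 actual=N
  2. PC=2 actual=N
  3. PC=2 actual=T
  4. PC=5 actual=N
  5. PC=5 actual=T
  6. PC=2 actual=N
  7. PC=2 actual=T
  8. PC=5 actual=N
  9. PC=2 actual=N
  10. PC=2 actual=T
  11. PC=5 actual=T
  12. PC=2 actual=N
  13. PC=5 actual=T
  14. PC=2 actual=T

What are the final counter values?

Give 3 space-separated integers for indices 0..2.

Answer: 0 0 3

Derivation:
Ev 1: PC=5 idx=2 pred=N actual=N -> ctr[2]=0
Ev 2: PC=2 idx=2 pred=N actual=N -> ctr[2]=0
Ev 3: PC=2 idx=2 pred=N actual=T -> ctr[2]=1
Ev 4: PC=5 idx=2 pred=N actual=N -> ctr[2]=0
Ev 5: PC=5 idx=2 pred=N actual=T -> ctr[2]=1
Ev 6: PC=2 idx=2 pred=N actual=N -> ctr[2]=0
Ev 7: PC=2 idx=2 pred=N actual=T -> ctr[2]=1
Ev 8: PC=5 idx=2 pred=N actual=N -> ctr[2]=0
Ev 9: PC=2 idx=2 pred=N actual=N -> ctr[2]=0
Ev 10: PC=2 idx=2 pred=N actual=T -> ctr[2]=1
Ev 11: PC=5 idx=2 pred=N actual=T -> ctr[2]=2
Ev 12: PC=2 idx=2 pred=T actual=N -> ctr[2]=1
Ev 13: PC=5 idx=2 pred=N actual=T -> ctr[2]=2
Ev 14: PC=2 idx=2 pred=T actual=T -> ctr[2]=3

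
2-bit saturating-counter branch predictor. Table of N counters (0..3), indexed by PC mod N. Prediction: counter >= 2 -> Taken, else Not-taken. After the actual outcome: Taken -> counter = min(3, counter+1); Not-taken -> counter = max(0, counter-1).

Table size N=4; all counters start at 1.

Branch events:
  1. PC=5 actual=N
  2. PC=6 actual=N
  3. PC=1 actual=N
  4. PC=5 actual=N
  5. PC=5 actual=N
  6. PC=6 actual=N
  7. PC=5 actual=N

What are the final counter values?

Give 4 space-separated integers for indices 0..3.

Answer: 1 0 0 1

Derivation:
Ev 1: PC=5 idx=1 pred=N actual=N -> ctr[1]=0
Ev 2: PC=6 idx=2 pred=N actual=N -> ctr[2]=0
Ev 3: PC=1 idx=1 pred=N actual=N -> ctr[1]=0
Ev 4: PC=5 idx=1 pred=N actual=N -> ctr[1]=0
Ev 5: PC=5 idx=1 pred=N actual=N -> ctr[1]=0
Ev 6: PC=6 idx=2 pred=N actual=N -> ctr[2]=0
Ev 7: PC=5 idx=1 pred=N actual=N -> ctr[1]=0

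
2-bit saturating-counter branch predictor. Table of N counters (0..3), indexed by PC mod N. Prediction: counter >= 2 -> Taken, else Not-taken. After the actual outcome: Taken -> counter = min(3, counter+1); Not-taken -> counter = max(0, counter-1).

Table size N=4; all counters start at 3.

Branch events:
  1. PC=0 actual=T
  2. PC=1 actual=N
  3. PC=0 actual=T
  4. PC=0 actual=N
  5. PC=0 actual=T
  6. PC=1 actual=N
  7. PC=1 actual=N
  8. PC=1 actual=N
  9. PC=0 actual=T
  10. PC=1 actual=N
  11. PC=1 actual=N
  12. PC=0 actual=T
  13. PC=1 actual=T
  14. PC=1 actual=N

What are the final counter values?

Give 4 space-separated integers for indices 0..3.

Ev 1: PC=0 idx=0 pred=T actual=T -> ctr[0]=3
Ev 2: PC=1 idx=1 pred=T actual=N -> ctr[1]=2
Ev 3: PC=0 idx=0 pred=T actual=T -> ctr[0]=3
Ev 4: PC=0 idx=0 pred=T actual=N -> ctr[0]=2
Ev 5: PC=0 idx=0 pred=T actual=T -> ctr[0]=3
Ev 6: PC=1 idx=1 pred=T actual=N -> ctr[1]=1
Ev 7: PC=1 idx=1 pred=N actual=N -> ctr[1]=0
Ev 8: PC=1 idx=1 pred=N actual=N -> ctr[1]=0
Ev 9: PC=0 idx=0 pred=T actual=T -> ctr[0]=3
Ev 10: PC=1 idx=1 pred=N actual=N -> ctr[1]=0
Ev 11: PC=1 idx=1 pred=N actual=N -> ctr[1]=0
Ev 12: PC=0 idx=0 pred=T actual=T -> ctr[0]=3
Ev 13: PC=1 idx=1 pred=N actual=T -> ctr[1]=1
Ev 14: PC=1 idx=1 pred=N actual=N -> ctr[1]=0

Answer: 3 0 3 3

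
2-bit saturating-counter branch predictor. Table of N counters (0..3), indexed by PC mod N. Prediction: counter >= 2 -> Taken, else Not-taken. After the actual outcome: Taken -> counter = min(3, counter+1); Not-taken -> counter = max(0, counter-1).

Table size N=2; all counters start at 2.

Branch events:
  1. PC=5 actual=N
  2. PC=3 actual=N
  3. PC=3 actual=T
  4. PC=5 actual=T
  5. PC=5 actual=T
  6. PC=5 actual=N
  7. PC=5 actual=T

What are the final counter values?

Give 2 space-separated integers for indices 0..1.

Answer: 2 3

Derivation:
Ev 1: PC=5 idx=1 pred=T actual=N -> ctr[1]=1
Ev 2: PC=3 idx=1 pred=N actual=N -> ctr[1]=0
Ev 3: PC=3 idx=1 pred=N actual=T -> ctr[1]=1
Ev 4: PC=5 idx=1 pred=N actual=T -> ctr[1]=2
Ev 5: PC=5 idx=1 pred=T actual=T -> ctr[1]=3
Ev 6: PC=5 idx=1 pred=T actual=N -> ctr[1]=2
Ev 7: PC=5 idx=1 pred=T actual=T -> ctr[1]=3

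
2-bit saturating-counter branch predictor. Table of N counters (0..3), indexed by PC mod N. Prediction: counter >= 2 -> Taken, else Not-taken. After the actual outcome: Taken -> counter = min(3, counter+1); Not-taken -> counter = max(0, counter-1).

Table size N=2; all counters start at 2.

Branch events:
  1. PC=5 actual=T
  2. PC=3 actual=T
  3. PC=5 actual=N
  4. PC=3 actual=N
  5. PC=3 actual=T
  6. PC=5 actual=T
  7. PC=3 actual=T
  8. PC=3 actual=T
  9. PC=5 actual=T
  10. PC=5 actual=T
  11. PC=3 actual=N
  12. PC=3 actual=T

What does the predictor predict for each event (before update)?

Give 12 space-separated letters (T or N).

Ev 1: PC=5 idx=1 pred=T actual=T -> ctr[1]=3
Ev 2: PC=3 idx=1 pred=T actual=T -> ctr[1]=3
Ev 3: PC=5 idx=1 pred=T actual=N -> ctr[1]=2
Ev 4: PC=3 idx=1 pred=T actual=N -> ctr[1]=1
Ev 5: PC=3 idx=1 pred=N actual=T -> ctr[1]=2
Ev 6: PC=5 idx=1 pred=T actual=T -> ctr[1]=3
Ev 7: PC=3 idx=1 pred=T actual=T -> ctr[1]=3
Ev 8: PC=3 idx=1 pred=T actual=T -> ctr[1]=3
Ev 9: PC=5 idx=1 pred=T actual=T -> ctr[1]=3
Ev 10: PC=5 idx=1 pred=T actual=T -> ctr[1]=3
Ev 11: PC=3 idx=1 pred=T actual=N -> ctr[1]=2
Ev 12: PC=3 idx=1 pred=T actual=T -> ctr[1]=3

Answer: T T T T N T T T T T T T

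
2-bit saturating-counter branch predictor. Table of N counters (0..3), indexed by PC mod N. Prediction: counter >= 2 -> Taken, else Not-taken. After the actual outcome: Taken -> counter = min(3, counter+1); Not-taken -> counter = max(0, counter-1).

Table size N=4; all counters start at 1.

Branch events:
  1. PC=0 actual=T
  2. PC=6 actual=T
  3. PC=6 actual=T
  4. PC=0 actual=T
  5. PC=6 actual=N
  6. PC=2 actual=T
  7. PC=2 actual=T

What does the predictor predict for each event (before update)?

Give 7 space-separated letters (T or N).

Ev 1: PC=0 idx=0 pred=N actual=T -> ctr[0]=2
Ev 2: PC=6 idx=2 pred=N actual=T -> ctr[2]=2
Ev 3: PC=6 idx=2 pred=T actual=T -> ctr[2]=3
Ev 4: PC=0 idx=0 pred=T actual=T -> ctr[0]=3
Ev 5: PC=6 idx=2 pred=T actual=N -> ctr[2]=2
Ev 6: PC=2 idx=2 pred=T actual=T -> ctr[2]=3
Ev 7: PC=2 idx=2 pred=T actual=T -> ctr[2]=3

Answer: N N T T T T T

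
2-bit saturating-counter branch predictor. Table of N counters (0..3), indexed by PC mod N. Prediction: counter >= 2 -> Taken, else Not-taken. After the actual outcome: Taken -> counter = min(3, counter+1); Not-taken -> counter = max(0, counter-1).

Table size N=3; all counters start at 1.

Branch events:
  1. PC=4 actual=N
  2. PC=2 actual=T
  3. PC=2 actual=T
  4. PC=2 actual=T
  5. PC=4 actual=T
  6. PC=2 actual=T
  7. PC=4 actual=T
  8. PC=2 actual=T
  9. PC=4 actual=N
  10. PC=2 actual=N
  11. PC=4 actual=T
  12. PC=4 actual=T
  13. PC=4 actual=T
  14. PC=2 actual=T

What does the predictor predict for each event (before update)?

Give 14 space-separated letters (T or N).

Ev 1: PC=4 idx=1 pred=N actual=N -> ctr[1]=0
Ev 2: PC=2 idx=2 pred=N actual=T -> ctr[2]=2
Ev 3: PC=2 idx=2 pred=T actual=T -> ctr[2]=3
Ev 4: PC=2 idx=2 pred=T actual=T -> ctr[2]=3
Ev 5: PC=4 idx=1 pred=N actual=T -> ctr[1]=1
Ev 6: PC=2 idx=2 pred=T actual=T -> ctr[2]=3
Ev 7: PC=4 idx=1 pred=N actual=T -> ctr[1]=2
Ev 8: PC=2 idx=2 pred=T actual=T -> ctr[2]=3
Ev 9: PC=4 idx=1 pred=T actual=N -> ctr[1]=1
Ev 10: PC=2 idx=2 pred=T actual=N -> ctr[2]=2
Ev 11: PC=4 idx=1 pred=N actual=T -> ctr[1]=2
Ev 12: PC=4 idx=1 pred=T actual=T -> ctr[1]=3
Ev 13: PC=4 idx=1 pred=T actual=T -> ctr[1]=3
Ev 14: PC=2 idx=2 pred=T actual=T -> ctr[2]=3

Answer: N N T T N T N T T T N T T T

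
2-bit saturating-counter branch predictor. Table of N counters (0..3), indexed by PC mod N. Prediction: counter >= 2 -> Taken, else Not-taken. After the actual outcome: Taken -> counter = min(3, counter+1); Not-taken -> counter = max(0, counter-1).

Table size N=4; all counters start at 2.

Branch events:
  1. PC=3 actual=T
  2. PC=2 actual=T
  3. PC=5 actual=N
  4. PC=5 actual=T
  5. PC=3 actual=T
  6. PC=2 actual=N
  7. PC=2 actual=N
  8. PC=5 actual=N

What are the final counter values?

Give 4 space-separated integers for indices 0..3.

Answer: 2 1 1 3

Derivation:
Ev 1: PC=3 idx=3 pred=T actual=T -> ctr[3]=3
Ev 2: PC=2 idx=2 pred=T actual=T -> ctr[2]=3
Ev 3: PC=5 idx=1 pred=T actual=N -> ctr[1]=1
Ev 4: PC=5 idx=1 pred=N actual=T -> ctr[1]=2
Ev 5: PC=3 idx=3 pred=T actual=T -> ctr[3]=3
Ev 6: PC=2 idx=2 pred=T actual=N -> ctr[2]=2
Ev 7: PC=2 idx=2 pred=T actual=N -> ctr[2]=1
Ev 8: PC=5 idx=1 pred=T actual=N -> ctr[1]=1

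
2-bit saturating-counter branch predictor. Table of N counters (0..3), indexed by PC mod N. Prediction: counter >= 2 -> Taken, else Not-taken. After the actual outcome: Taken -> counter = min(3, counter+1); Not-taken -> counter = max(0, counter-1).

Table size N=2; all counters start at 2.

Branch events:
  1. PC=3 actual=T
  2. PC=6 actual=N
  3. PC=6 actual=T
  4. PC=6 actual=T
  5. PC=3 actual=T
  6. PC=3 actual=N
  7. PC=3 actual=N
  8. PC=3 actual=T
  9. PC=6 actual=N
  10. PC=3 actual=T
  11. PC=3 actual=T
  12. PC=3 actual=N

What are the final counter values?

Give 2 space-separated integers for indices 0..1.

Ev 1: PC=3 idx=1 pred=T actual=T -> ctr[1]=3
Ev 2: PC=6 idx=0 pred=T actual=N -> ctr[0]=1
Ev 3: PC=6 idx=0 pred=N actual=T -> ctr[0]=2
Ev 4: PC=6 idx=0 pred=T actual=T -> ctr[0]=3
Ev 5: PC=3 idx=1 pred=T actual=T -> ctr[1]=3
Ev 6: PC=3 idx=1 pred=T actual=N -> ctr[1]=2
Ev 7: PC=3 idx=1 pred=T actual=N -> ctr[1]=1
Ev 8: PC=3 idx=1 pred=N actual=T -> ctr[1]=2
Ev 9: PC=6 idx=0 pred=T actual=N -> ctr[0]=2
Ev 10: PC=3 idx=1 pred=T actual=T -> ctr[1]=3
Ev 11: PC=3 idx=1 pred=T actual=T -> ctr[1]=3
Ev 12: PC=3 idx=1 pred=T actual=N -> ctr[1]=2

Answer: 2 2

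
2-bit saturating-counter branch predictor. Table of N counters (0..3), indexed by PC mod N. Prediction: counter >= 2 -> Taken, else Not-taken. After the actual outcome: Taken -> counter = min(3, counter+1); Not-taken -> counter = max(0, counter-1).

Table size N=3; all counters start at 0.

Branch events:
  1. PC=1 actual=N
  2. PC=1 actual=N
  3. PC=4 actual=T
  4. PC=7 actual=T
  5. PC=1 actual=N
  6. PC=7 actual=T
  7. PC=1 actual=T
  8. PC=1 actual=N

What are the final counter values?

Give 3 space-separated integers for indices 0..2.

Answer: 0 2 0

Derivation:
Ev 1: PC=1 idx=1 pred=N actual=N -> ctr[1]=0
Ev 2: PC=1 idx=1 pred=N actual=N -> ctr[1]=0
Ev 3: PC=4 idx=1 pred=N actual=T -> ctr[1]=1
Ev 4: PC=7 idx=1 pred=N actual=T -> ctr[1]=2
Ev 5: PC=1 idx=1 pred=T actual=N -> ctr[1]=1
Ev 6: PC=7 idx=1 pred=N actual=T -> ctr[1]=2
Ev 7: PC=1 idx=1 pred=T actual=T -> ctr[1]=3
Ev 8: PC=1 idx=1 pred=T actual=N -> ctr[1]=2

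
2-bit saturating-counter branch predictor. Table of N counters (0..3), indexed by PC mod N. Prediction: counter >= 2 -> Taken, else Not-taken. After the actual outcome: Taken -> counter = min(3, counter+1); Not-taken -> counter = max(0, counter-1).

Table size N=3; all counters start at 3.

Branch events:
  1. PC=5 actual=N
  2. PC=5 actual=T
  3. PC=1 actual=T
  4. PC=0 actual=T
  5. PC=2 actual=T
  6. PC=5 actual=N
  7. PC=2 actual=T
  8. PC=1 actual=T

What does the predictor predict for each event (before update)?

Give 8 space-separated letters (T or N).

Ev 1: PC=5 idx=2 pred=T actual=N -> ctr[2]=2
Ev 2: PC=5 idx=2 pred=T actual=T -> ctr[2]=3
Ev 3: PC=1 idx=1 pred=T actual=T -> ctr[1]=3
Ev 4: PC=0 idx=0 pred=T actual=T -> ctr[0]=3
Ev 5: PC=2 idx=2 pred=T actual=T -> ctr[2]=3
Ev 6: PC=5 idx=2 pred=T actual=N -> ctr[2]=2
Ev 7: PC=2 idx=2 pred=T actual=T -> ctr[2]=3
Ev 8: PC=1 idx=1 pred=T actual=T -> ctr[1]=3

Answer: T T T T T T T T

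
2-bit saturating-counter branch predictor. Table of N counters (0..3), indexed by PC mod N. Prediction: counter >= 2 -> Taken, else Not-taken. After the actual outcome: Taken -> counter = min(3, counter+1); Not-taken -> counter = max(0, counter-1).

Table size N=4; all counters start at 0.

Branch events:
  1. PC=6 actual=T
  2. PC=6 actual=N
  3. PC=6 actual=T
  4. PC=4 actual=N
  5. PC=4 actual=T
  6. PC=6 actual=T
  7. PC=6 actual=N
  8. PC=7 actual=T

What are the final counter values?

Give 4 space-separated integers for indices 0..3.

Ev 1: PC=6 idx=2 pred=N actual=T -> ctr[2]=1
Ev 2: PC=6 idx=2 pred=N actual=N -> ctr[2]=0
Ev 3: PC=6 idx=2 pred=N actual=T -> ctr[2]=1
Ev 4: PC=4 idx=0 pred=N actual=N -> ctr[0]=0
Ev 5: PC=4 idx=0 pred=N actual=T -> ctr[0]=1
Ev 6: PC=6 idx=2 pred=N actual=T -> ctr[2]=2
Ev 7: PC=6 idx=2 pred=T actual=N -> ctr[2]=1
Ev 8: PC=7 idx=3 pred=N actual=T -> ctr[3]=1

Answer: 1 0 1 1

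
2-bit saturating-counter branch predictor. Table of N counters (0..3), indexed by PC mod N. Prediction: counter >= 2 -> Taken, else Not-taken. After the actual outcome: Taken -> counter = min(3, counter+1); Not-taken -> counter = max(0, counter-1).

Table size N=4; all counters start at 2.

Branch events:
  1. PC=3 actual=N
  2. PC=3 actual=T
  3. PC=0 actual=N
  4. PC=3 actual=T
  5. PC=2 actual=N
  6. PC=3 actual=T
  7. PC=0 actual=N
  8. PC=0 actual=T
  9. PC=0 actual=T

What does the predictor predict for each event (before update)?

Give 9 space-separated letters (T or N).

Answer: T N T T T T N N N

Derivation:
Ev 1: PC=3 idx=3 pred=T actual=N -> ctr[3]=1
Ev 2: PC=3 idx=3 pred=N actual=T -> ctr[3]=2
Ev 3: PC=0 idx=0 pred=T actual=N -> ctr[0]=1
Ev 4: PC=3 idx=3 pred=T actual=T -> ctr[3]=3
Ev 5: PC=2 idx=2 pred=T actual=N -> ctr[2]=1
Ev 6: PC=3 idx=3 pred=T actual=T -> ctr[3]=3
Ev 7: PC=0 idx=0 pred=N actual=N -> ctr[0]=0
Ev 8: PC=0 idx=0 pred=N actual=T -> ctr[0]=1
Ev 9: PC=0 idx=0 pred=N actual=T -> ctr[0]=2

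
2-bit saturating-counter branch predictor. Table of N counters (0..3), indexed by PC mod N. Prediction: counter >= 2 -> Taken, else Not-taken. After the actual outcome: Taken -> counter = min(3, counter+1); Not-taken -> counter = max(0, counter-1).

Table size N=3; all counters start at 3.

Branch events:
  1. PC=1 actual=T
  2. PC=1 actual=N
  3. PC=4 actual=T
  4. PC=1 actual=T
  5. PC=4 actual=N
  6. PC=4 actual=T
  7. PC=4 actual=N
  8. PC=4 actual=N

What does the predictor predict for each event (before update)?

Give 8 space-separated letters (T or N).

Answer: T T T T T T T T

Derivation:
Ev 1: PC=1 idx=1 pred=T actual=T -> ctr[1]=3
Ev 2: PC=1 idx=1 pred=T actual=N -> ctr[1]=2
Ev 3: PC=4 idx=1 pred=T actual=T -> ctr[1]=3
Ev 4: PC=1 idx=1 pred=T actual=T -> ctr[1]=3
Ev 5: PC=4 idx=1 pred=T actual=N -> ctr[1]=2
Ev 6: PC=4 idx=1 pred=T actual=T -> ctr[1]=3
Ev 7: PC=4 idx=1 pred=T actual=N -> ctr[1]=2
Ev 8: PC=4 idx=1 pred=T actual=N -> ctr[1]=1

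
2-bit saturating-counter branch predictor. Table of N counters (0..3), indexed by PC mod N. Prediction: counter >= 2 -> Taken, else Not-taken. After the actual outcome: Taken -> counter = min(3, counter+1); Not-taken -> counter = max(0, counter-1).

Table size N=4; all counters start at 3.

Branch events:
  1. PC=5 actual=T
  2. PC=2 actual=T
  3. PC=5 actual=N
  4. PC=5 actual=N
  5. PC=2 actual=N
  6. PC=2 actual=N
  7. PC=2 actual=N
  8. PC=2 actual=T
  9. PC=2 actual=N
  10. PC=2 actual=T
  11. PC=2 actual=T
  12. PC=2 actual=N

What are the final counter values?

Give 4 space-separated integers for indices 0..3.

Answer: 3 1 1 3

Derivation:
Ev 1: PC=5 idx=1 pred=T actual=T -> ctr[1]=3
Ev 2: PC=2 idx=2 pred=T actual=T -> ctr[2]=3
Ev 3: PC=5 idx=1 pred=T actual=N -> ctr[1]=2
Ev 4: PC=5 idx=1 pred=T actual=N -> ctr[1]=1
Ev 5: PC=2 idx=2 pred=T actual=N -> ctr[2]=2
Ev 6: PC=2 idx=2 pred=T actual=N -> ctr[2]=1
Ev 7: PC=2 idx=2 pred=N actual=N -> ctr[2]=0
Ev 8: PC=2 idx=2 pred=N actual=T -> ctr[2]=1
Ev 9: PC=2 idx=2 pred=N actual=N -> ctr[2]=0
Ev 10: PC=2 idx=2 pred=N actual=T -> ctr[2]=1
Ev 11: PC=2 idx=2 pred=N actual=T -> ctr[2]=2
Ev 12: PC=2 idx=2 pred=T actual=N -> ctr[2]=1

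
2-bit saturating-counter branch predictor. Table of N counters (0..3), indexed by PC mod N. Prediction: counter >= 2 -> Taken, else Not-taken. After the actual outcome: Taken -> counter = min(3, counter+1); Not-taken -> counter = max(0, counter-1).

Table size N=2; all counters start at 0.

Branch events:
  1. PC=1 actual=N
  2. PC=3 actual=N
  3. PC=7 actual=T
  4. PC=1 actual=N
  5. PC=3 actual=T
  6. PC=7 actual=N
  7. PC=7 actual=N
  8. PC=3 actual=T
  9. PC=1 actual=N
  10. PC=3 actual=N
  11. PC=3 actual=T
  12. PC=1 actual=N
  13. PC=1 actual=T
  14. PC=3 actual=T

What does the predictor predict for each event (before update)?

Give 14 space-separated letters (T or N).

Answer: N N N N N N N N N N N N N N

Derivation:
Ev 1: PC=1 idx=1 pred=N actual=N -> ctr[1]=0
Ev 2: PC=3 idx=1 pred=N actual=N -> ctr[1]=0
Ev 3: PC=7 idx=1 pred=N actual=T -> ctr[1]=1
Ev 4: PC=1 idx=1 pred=N actual=N -> ctr[1]=0
Ev 5: PC=3 idx=1 pred=N actual=T -> ctr[1]=1
Ev 6: PC=7 idx=1 pred=N actual=N -> ctr[1]=0
Ev 7: PC=7 idx=1 pred=N actual=N -> ctr[1]=0
Ev 8: PC=3 idx=1 pred=N actual=T -> ctr[1]=1
Ev 9: PC=1 idx=1 pred=N actual=N -> ctr[1]=0
Ev 10: PC=3 idx=1 pred=N actual=N -> ctr[1]=0
Ev 11: PC=3 idx=1 pred=N actual=T -> ctr[1]=1
Ev 12: PC=1 idx=1 pred=N actual=N -> ctr[1]=0
Ev 13: PC=1 idx=1 pred=N actual=T -> ctr[1]=1
Ev 14: PC=3 idx=1 pred=N actual=T -> ctr[1]=2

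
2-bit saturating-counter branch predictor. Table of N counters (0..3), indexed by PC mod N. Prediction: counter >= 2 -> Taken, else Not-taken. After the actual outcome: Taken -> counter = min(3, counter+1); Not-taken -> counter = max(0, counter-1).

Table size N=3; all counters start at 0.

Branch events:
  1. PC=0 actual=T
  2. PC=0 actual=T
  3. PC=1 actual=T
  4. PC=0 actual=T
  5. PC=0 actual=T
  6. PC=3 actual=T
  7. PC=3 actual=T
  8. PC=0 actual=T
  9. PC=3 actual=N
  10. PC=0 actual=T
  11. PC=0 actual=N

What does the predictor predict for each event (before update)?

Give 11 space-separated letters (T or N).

Ev 1: PC=0 idx=0 pred=N actual=T -> ctr[0]=1
Ev 2: PC=0 idx=0 pred=N actual=T -> ctr[0]=2
Ev 3: PC=1 idx=1 pred=N actual=T -> ctr[1]=1
Ev 4: PC=0 idx=0 pred=T actual=T -> ctr[0]=3
Ev 5: PC=0 idx=0 pred=T actual=T -> ctr[0]=3
Ev 6: PC=3 idx=0 pred=T actual=T -> ctr[0]=3
Ev 7: PC=3 idx=0 pred=T actual=T -> ctr[0]=3
Ev 8: PC=0 idx=0 pred=T actual=T -> ctr[0]=3
Ev 9: PC=3 idx=0 pred=T actual=N -> ctr[0]=2
Ev 10: PC=0 idx=0 pred=T actual=T -> ctr[0]=3
Ev 11: PC=0 idx=0 pred=T actual=N -> ctr[0]=2

Answer: N N N T T T T T T T T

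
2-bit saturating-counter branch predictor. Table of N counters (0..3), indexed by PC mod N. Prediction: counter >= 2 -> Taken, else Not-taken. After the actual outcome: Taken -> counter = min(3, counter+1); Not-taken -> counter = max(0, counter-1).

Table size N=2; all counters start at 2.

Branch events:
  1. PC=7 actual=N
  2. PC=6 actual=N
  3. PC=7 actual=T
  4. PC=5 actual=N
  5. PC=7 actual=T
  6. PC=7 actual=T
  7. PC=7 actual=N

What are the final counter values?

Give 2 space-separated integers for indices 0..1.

Ev 1: PC=7 idx=1 pred=T actual=N -> ctr[1]=1
Ev 2: PC=6 idx=0 pred=T actual=N -> ctr[0]=1
Ev 3: PC=7 idx=1 pred=N actual=T -> ctr[1]=2
Ev 4: PC=5 idx=1 pred=T actual=N -> ctr[1]=1
Ev 5: PC=7 idx=1 pred=N actual=T -> ctr[1]=2
Ev 6: PC=7 idx=1 pred=T actual=T -> ctr[1]=3
Ev 7: PC=7 idx=1 pred=T actual=N -> ctr[1]=2

Answer: 1 2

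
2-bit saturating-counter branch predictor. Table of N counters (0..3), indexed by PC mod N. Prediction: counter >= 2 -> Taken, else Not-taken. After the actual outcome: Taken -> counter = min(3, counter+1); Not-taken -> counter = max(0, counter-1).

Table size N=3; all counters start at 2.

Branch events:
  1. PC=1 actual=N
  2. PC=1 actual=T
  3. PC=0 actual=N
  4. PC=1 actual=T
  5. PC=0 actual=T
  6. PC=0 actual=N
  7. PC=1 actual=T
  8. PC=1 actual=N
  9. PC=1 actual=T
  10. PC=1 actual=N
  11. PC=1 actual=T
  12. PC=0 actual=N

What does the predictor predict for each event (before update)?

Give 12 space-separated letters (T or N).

Answer: T N T T N T T T T T T N

Derivation:
Ev 1: PC=1 idx=1 pred=T actual=N -> ctr[1]=1
Ev 2: PC=1 idx=1 pred=N actual=T -> ctr[1]=2
Ev 3: PC=0 idx=0 pred=T actual=N -> ctr[0]=1
Ev 4: PC=1 idx=1 pred=T actual=T -> ctr[1]=3
Ev 5: PC=0 idx=0 pred=N actual=T -> ctr[0]=2
Ev 6: PC=0 idx=0 pred=T actual=N -> ctr[0]=1
Ev 7: PC=1 idx=1 pred=T actual=T -> ctr[1]=3
Ev 8: PC=1 idx=1 pred=T actual=N -> ctr[1]=2
Ev 9: PC=1 idx=1 pred=T actual=T -> ctr[1]=3
Ev 10: PC=1 idx=1 pred=T actual=N -> ctr[1]=2
Ev 11: PC=1 idx=1 pred=T actual=T -> ctr[1]=3
Ev 12: PC=0 idx=0 pred=N actual=N -> ctr[0]=0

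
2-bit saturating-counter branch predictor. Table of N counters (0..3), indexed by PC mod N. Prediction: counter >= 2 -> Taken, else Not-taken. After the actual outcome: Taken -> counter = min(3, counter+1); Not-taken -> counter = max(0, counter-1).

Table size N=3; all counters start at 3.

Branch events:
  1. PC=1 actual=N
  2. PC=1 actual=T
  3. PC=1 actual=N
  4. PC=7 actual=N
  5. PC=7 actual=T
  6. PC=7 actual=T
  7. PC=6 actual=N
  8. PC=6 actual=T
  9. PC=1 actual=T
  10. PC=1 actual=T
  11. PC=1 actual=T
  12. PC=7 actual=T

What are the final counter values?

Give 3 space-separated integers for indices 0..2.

Answer: 3 3 3

Derivation:
Ev 1: PC=1 idx=1 pred=T actual=N -> ctr[1]=2
Ev 2: PC=1 idx=1 pred=T actual=T -> ctr[1]=3
Ev 3: PC=1 idx=1 pred=T actual=N -> ctr[1]=2
Ev 4: PC=7 idx=1 pred=T actual=N -> ctr[1]=1
Ev 5: PC=7 idx=1 pred=N actual=T -> ctr[1]=2
Ev 6: PC=7 idx=1 pred=T actual=T -> ctr[1]=3
Ev 7: PC=6 idx=0 pred=T actual=N -> ctr[0]=2
Ev 8: PC=6 idx=0 pred=T actual=T -> ctr[0]=3
Ev 9: PC=1 idx=1 pred=T actual=T -> ctr[1]=3
Ev 10: PC=1 idx=1 pred=T actual=T -> ctr[1]=3
Ev 11: PC=1 idx=1 pred=T actual=T -> ctr[1]=3
Ev 12: PC=7 idx=1 pred=T actual=T -> ctr[1]=3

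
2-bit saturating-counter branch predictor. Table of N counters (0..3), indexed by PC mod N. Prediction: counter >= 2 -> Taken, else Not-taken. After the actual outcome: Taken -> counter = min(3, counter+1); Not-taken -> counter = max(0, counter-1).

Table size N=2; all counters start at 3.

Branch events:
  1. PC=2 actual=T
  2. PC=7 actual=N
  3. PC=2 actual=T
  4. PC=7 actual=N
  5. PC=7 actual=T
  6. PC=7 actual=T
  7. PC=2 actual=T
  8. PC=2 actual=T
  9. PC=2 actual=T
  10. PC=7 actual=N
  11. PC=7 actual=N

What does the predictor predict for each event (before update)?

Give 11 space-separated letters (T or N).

Answer: T T T T N T T T T T T

Derivation:
Ev 1: PC=2 idx=0 pred=T actual=T -> ctr[0]=3
Ev 2: PC=7 idx=1 pred=T actual=N -> ctr[1]=2
Ev 3: PC=2 idx=0 pred=T actual=T -> ctr[0]=3
Ev 4: PC=7 idx=1 pred=T actual=N -> ctr[1]=1
Ev 5: PC=7 idx=1 pred=N actual=T -> ctr[1]=2
Ev 6: PC=7 idx=1 pred=T actual=T -> ctr[1]=3
Ev 7: PC=2 idx=0 pred=T actual=T -> ctr[0]=3
Ev 8: PC=2 idx=0 pred=T actual=T -> ctr[0]=3
Ev 9: PC=2 idx=0 pred=T actual=T -> ctr[0]=3
Ev 10: PC=7 idx=1 pred=T actual=N -> ctr[1]=2
Ev 11: PC=7 idx=1 pred=T actual=N -> ctr[1]=1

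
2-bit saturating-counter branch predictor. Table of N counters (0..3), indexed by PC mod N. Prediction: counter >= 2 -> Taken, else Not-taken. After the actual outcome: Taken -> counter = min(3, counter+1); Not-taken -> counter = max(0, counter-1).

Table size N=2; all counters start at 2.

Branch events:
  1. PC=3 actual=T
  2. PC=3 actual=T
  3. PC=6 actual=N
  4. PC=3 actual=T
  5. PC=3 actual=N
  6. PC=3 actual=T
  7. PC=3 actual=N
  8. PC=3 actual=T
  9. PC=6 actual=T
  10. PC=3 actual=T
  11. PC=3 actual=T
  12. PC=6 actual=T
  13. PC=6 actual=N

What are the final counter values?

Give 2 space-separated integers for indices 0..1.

Ev 1: PC=3 idx=1 pred=T actual=T -> ctr[1]=3
Ev 2: PC=3 idx=1 pred=T actual=T -> ctr[1]=3
Ev 3: PC=6 idx=0 pred=T actual=N -> ctr[0]=1
Ev 4: PC=3 idx=1 pred=T actual=T -> ctr[1]=3
Ev 5: PC=3 idx=1 pred=T actual=N -> ctr[1]=2
Ev 6: PC=3 idx=1 pred=T actual=T -> ctr[1]=3
Ev 7: PC=3 idx=1 pred=T actual=N -> ctr[1]=2
Ev 8: PC=3 idx=1 pred=T actual=T -> ctr[1]=3
Ev 9: PC=6 idx=0 pred=N actual=T -> ctr[0]=2
Ev 10: PC=3 idx=1 pred=T actual=T -> ctr[1]=3
Ev 11: PC=3 idx=1 pred=T actual=T -> ctr[1]=3
Ev 12: PC=6 idx=0 pred=T actual=T -> ctr[0]=3
Ev 13: PC=6 idx=0 pred=T actual=N -> ctr[0]=2

Answer: 2 3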